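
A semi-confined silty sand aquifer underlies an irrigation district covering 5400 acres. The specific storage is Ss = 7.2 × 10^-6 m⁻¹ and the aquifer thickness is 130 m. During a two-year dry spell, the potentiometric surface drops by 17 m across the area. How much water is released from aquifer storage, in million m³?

S = Ss × b = 7.2 × 10^-6 m⁻¹ × 130 m = 9.36 × 10^-4
A = 5400 acres = 2.185 × 10^7 m²
ΔV = S × A × Δh = 9.36 × 10^-4 × 2.185 × 10^7 m² × 17 m = 3.477 × 10^5 m³
ΔV = 3.477 × 10^5 m³ = 0.3477 million m³

ΔV ≈ 0.348 million m³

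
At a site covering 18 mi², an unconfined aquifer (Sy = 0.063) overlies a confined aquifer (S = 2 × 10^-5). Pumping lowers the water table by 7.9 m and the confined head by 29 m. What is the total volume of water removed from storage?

ΔV ≈ 2.32 × 10^7 m³

A = 18 mi² = 4.662 × 10^7 m²
Unconfined: ΔV_u = Sy × A × Δh_u = 0.063 × 4.662 × 10^7 × 7.9 = 2.32 × 10^7 m³
Confined: ΔV_c = S × A × Δh_c = 2 × 10^-5 × 4.662 × 10^7 × 29 = 27040 m³
Total ΔV = 2.32 × 10^7 + 27040 = 2.323 × 10^7 m³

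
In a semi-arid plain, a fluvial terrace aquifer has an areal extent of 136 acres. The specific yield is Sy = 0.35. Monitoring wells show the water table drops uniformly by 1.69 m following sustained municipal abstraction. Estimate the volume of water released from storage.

ΔV ≈ 3.26 × 10^5 m³

A = 136 acres = 5.504 × 10^5 m²
ΔV = Sy × A × Δh = 0.35 × 5.504 × 10^5 m² × 1.69 m = 3.255 × 10^5 m³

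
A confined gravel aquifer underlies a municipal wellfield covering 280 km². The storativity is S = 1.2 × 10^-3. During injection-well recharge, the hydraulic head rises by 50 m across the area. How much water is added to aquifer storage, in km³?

A = 280 km² = 2.8 × 10^8 m²
ΔV = S × A × Δh = 0.0012 × 2.8 × 10^8 m² × 50 m = 1.68 × 10^7 m³
ΔV = 1.68 × 10^7 m³ = 0.0168 km³

ΔV ≈ 0.0168 km³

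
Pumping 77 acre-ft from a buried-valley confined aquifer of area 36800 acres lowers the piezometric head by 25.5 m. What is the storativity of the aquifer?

A = 36800 acres = 1.489 × 10^8 m²
ΔV = 77 acre-ft = 94980 m³
S = ΔV / (A × Δh) = 94980 m³ / (1.489 × 10^8 m² × 25.5 m) = 2.501 × 10^-5

S ≈ 2.5 × 10^-5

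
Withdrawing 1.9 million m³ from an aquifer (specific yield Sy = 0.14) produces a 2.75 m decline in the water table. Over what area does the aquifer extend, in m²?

A ≈ 4.94 × 10^6 m²

ΔV = 1.9 million m³ = 1.9 × 10^6 m³
A = ΔV / (Sy × Δh) = 1.9 × 10^6 / (0.14 × 2.75) = 4.935 × 10^6 m²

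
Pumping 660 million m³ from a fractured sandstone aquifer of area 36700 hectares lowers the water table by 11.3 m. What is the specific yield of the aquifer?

Sy ≈ 0.16

A = 36700 hectares = 3.67 × 10^8 m²
ΔV = 660 million m³ = 6.6 × 10^8 m³
Sy = ΔV / (A × Δh) = 6.6 × 10^8 m³ / (3.67 × 10^8 m² × 11.3 m) = 0.1591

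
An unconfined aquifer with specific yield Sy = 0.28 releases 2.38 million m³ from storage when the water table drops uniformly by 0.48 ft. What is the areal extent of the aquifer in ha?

Δh = 0.48 ft = 0.1463 m
ΔV = 2.38 million m³ = 2.38 × 10^6 m³
A = ΔV / (Sy × Δh) = 2.38 × 10^6 / (0.28 × 0.1463) = 5.81 × 10^7 m²
A = 5.81 × 10^7 m² = 5810 ha

A ≈ 5810 ha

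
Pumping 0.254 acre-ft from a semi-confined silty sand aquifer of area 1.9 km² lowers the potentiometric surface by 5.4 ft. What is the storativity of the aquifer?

S ≈ 1 × 10^-4

A = 1.9 km² = 1.9 × 10^6 m²
Δh = 5.4 ft = 1.646 m
ΔV = 0.254 acre-ft = 313.3 m³
S = ΔV / (A × Δh) = 313.3 m³ / (1.9 × 10^6 m² × 1.646 m) = 1.002 × 10^-4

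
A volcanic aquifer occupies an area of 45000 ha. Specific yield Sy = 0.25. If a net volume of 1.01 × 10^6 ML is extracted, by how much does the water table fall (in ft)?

Δh ≈ 29.5 ft

A = 45000 ha = 4.5 × 10^8 m²
ΔV = 1.01 × 10^6 ML = 1.01 × 10^9 m³
Δh = ΔV / (Sy × A) = 1.01 × 10^9 m³ / (0.25 × 4.5 × 10^8 m²) = 8.978 m
Δh = 8.978 m = 29.45 ft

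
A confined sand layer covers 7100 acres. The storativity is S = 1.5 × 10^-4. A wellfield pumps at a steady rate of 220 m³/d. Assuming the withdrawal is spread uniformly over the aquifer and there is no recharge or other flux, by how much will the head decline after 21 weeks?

A = 7100 acres = 2.873 × 10^7 m²
t = 21 weeks = 147 d
ΔV = Q × t = 220 m³/d × 147 d = 32340 m³
Δh = ΔV / (S × A) = 32340 / (1.5 × 10^-4 × 2.873 × 10^7) = 7.504 m

Δh ≈ 7.5 m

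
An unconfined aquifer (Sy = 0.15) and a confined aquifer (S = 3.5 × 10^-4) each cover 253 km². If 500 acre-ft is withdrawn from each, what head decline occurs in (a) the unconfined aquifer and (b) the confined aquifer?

A = 253 km² = 2.53 × 10^8 m²
ΔV = 500 acre-ft = 6.167 × 10^5 m³
Unconfined: Δh_u = ΔV/(Sy·A) = 6.167 × 10^5/(0.15 × 2.53 × 10^8) = 0.01625 m
Confined: Δh_c = ΔV/(S·A) = 6.167 × 10^5/(3.5 × 10^-4 × 2.53 × 10^8) = 6.965 m

Δh_u ≈ 0.0163 m; Δh_c ≈ 6.96 m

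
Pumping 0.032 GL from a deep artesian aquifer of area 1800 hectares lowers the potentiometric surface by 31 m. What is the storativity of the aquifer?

S ≈ 5.7 × 10^-5

A = 1800 hectares = 1.8 × 10^7 m²
ΔV = 0.032 GL = 32000 m³
S = ΔV / (A × Δh) = 32000 m³ / (1.8 × 10^7 m² × 31 m) = 5.735 × 10^-5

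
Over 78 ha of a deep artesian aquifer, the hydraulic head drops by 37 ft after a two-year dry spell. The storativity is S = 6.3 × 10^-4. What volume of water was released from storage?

A = 78 ha = 7.8 × 10^5 m²
Δh = 37 ft = 11.28 m
ΔV = S × A × Δh = 6.3 × 10^-4 × 7.8 × 10^5 m² × 11.28 m = 5542 m³

ΔV ≈ 5540 m³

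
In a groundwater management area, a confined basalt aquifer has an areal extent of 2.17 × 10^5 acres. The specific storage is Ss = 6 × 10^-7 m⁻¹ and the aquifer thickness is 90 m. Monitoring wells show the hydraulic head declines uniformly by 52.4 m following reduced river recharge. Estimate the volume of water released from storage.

S = Ss × b = 6 × 10^-7 m⁻¹ × 90 m = 5.4 × 10^-5
A = 2.17 × 10^5 acres = 8.782 × 10^8 m²
ΔV = S × A × Δh = 5.4 × 10^-5 × 8.782 × 10^8 m² × 52.4 m = 2.485 × 10^6 m³

ΔV ≈ 2.48 × 10^6 m³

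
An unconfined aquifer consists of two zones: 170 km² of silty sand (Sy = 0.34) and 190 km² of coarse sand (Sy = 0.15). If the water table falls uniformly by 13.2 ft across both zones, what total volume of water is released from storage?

ΔV ≈ 3.47 × 10^8 m³

A₁ = 170 km² = 1.7 × 10^8 m²; A₂ = 190 km² = 1.9 × 10^8 m²
Δh = 13.2 ft = 4.023 m
ΔV₁ = 0.34 × 1.7 × 10^8 × 4.023 = 2.326 × 10^8 m³
ΔV₂ = 0.15 × 1.9 × 10^8 × 4.023 = 1.147 × 10^8 m³
ΔV = ΔV₁ + ΔV₂ = 3.472 × 10^8 m³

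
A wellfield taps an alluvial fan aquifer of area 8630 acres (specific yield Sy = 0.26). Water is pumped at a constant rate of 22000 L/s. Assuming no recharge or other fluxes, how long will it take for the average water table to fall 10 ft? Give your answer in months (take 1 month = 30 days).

A = 8630 acres = 3.492 × 10^7 m²
Δh = 10 ft = 3.048 m
ΔV = Sy × A × Δh = 0.26 × 3.492 × 10^7 × 3.048 = 2.768 × 10^7 m³
Q = 22000 L/s = 1.901 × 10^6 m³/d
t = ΔV / Q = 2.768 × 10^7 m³ / 1.901 × 10^6 m³/d = 14.56 d
t = 14.56 d ≈ 0.4854 months

t ≈ 0.485 months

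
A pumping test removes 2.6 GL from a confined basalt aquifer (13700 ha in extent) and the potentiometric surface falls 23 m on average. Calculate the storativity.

A = 13700 ha = 1.37 × 10^8 m²
ΔV = 2.6 GL = 2.6 × 10^6 m³
S = ΔV / (A × Δh) = 2.6 × 10^6 m³ / (1.37 × 10^8 m² × 23 m) = 8.251 × 10^-4

S ≈ 8.3 × 10^-4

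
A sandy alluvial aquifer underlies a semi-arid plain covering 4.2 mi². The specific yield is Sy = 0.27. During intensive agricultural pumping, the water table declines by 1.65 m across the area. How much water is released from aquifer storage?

A = 4.2 mi² = 1.088 × 10^7 m²
ΔV = Sy × A × Δh = 0.27 × 1.088 × 10^7 m² × 1.65 m = 4.846 × 10^6 m³

ΔV ≈ 4.85 × 10^6 m³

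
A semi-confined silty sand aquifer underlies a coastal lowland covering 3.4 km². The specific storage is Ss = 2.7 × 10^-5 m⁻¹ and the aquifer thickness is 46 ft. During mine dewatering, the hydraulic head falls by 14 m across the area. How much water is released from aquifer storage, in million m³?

b = 46 ft = 14.02 m
S = Ss × b = 2.7 × 10^-5 m⁻¹ × 14.02 m = 3.786 × 10^-4
A = 3.4 km² = 3.4 × 10^6 m²
ΔV = S × A × Δh = 3.786 × 10^-4 × 3.4 × 10^6 m² × 14 m = 18020 m³
ΔV = 18020 m³ = 0.01802 million m³

ΔV ≈ 0.018 million m³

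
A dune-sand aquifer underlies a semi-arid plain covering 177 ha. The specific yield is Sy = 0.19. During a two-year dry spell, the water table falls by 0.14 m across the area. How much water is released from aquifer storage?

ΔV ≈ 47100 m³

A = 177 ha = 1.77 × 10^6 m²
ΔV = Sy × A × Δh = 0.19 × 1.77 × 10^6 m² × 0.14 m = 47080 m³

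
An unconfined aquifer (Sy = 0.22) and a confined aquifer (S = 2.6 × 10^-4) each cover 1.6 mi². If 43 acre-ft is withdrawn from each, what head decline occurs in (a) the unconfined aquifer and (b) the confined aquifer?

Δh_u ≈ 0.0582 m; Δh_c ≈ 49.2 m

A = 1.6 mi² = 4.144 × 10^6 m²
ΔV = 43 acre-ft = 53040 m³
Unconfined: Δh_u = ΔV/(Sy·A) = 53040/(0.22 × 4.144 × 10^6) = 0.05818 m
Confined: Δh_c = ΔV/(S·A) = 53040/(2.6 × 10^-4 × 4.144 × 10^6) = 49.23 m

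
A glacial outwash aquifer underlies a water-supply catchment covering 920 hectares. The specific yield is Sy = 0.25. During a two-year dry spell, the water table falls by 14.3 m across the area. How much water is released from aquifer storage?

A = 920 hectares = 9.2 × 10^6 m²
ΔV = Sy × A × Δh = 0.25 × 9.2 × 10^6 m² × 14.3 m = 3.289 × 10^7 m³

ΔV ≈ 3.29 × 10^7 m³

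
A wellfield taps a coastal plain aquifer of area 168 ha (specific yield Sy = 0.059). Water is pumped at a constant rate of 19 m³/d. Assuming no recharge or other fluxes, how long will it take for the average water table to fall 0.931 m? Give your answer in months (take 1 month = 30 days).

A = 168 ha = 1.68 × 10^6 m²
ΔV = Sy × A × Δh = 0.059 × 1.68 × 10^6 × 0.931 = 92280 m³
t = ΔV / Q = 92280 m³ / 19 m³/d = 4857 d
t = 4857 d ≈ 161.9 months

t ≈ 162 months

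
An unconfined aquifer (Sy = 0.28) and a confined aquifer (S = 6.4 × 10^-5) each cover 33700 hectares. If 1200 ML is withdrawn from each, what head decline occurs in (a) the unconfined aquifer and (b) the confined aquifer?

Δh_u ≈ 0.0127 m; Δh_c ≈ 55.6 m

A = 33700 hectares = 3.37 × 10^8 m²
ΔV = 1200 ML = 1.2 × 10^6 m³
Unconfined: Δh_u = ΔV/(Sy·A) = 1.2 × 10^6/(0.28 × 3.37 × 10^8) = 0.01272 m
Confined: Δh_c = ΔV/(S·A) = 1.2 × 10^6/(6.4 × 10^-5 × 3.37 × 10^8) = 55.64 m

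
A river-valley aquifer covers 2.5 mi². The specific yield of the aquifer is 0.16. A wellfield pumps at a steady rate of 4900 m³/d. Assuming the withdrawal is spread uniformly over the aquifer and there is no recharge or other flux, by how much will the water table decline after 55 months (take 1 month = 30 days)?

Δh ≈ 7.8 m

A = 2.5 mi² = 6.475 × 10^6 m²
t = 55 months = 1650 d
ΔV = Q × t = 4900 m³/d × 1650 d = 8.085 × 10^6 m³
Δh = ΔV / (Sy × A) = 8.085 × 10^6 / (0.16 × 6.475 × 10^6) = 7.804 m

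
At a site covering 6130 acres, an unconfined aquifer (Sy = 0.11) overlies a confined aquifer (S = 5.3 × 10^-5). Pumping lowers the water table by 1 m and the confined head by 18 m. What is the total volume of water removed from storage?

A = 6130 acres = 2.481 × 10^7 m²
Unconfined: ΔV_u = Sy × A × Δh_u = 0.11 × 2.481 × 10^7 × 1 = 2.729 × 10^6 m³
Confined: ΔV_c = S × A × Δh_c = 5.3 × 10^-5 × 2.481 × 10^7 × 18 = 23670 m³
Total ΔV = 2.729 × 10^6 + 23670 = 2.752 × 10^6 m³

ΔV ≈ 2.75 × 10^6 m³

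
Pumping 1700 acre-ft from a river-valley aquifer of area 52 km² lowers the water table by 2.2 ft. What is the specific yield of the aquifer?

A = 52 km² = 5.2 × 10^7 m²
Δh = 2.2 ft = 0.6706 m
ΔV = 1700 acre-ft = 2.097 × 10^6 m³
Sy = ΔV / (A × Δh) = 2.097 × 10^6 m³ / (5.2 × 10^7 m² × 0.6706 m) = 0.06014

Sy ≈ 0.06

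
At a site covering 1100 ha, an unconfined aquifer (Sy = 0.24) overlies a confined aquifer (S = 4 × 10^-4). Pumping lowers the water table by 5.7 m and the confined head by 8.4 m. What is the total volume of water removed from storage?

ΔV ≈ 1.51 × 10^7 m³

A = 1100 ha = 1.1 × 10^7 m²
Unconfined: ΔV_u = Sy × A × Δh_u = 0.24 × 1.1 × 10^7 × 5.7 = 1.505 × 10^7 m³
Confined: ΔV_c = S × A × Δh_c = 4 × 10^-4 × 1.1 × 10^7 × 8.4 = 36960 m³
Total ΔV = 1.505 × 10^7 + 36960 = 1.508 × 10^7 m³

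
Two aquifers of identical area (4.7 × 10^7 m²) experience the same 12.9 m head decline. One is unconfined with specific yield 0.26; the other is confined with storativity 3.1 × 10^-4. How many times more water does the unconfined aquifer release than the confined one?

ΔV_u / ΔV_c ≈ 839

Unconfined: ΔV_u = Sy × A × Δh = 0.26 × 4.7 × 10^7 × 12.9 = 1.576 × 10^8 m³
Confined: ΔV_c = S × A × Δh = 3.1 × 10^-4 × 4.7 × 10^7 × 12.9 = 1.88 × 10^5 m³
Ratio = ΔV_u / ΔV_c = Sy / S = 0.26 / 3.1 × 10^-4 = 838.7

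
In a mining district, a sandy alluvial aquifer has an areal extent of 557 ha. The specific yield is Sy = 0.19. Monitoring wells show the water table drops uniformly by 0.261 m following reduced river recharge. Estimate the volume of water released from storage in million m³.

ΔV ≈ 0.276 million m³

A = 557 ha = 5.57 × 10^6 m²
ΔV = Sy × A × Δh = 0.19 × 5.57 × 10^6 m² × 0.261 m = 2.762 × 10^5 m³
ΔV = 2.762 × 10^5 m³ = 0.2762 million m³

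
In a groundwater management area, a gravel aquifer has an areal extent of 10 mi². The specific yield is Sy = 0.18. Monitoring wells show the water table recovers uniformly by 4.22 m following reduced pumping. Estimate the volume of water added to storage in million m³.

ΔV ≈ 19.7 million m³

A = 10 mi² = 2.59 × 10^7 m²
ΔV = Sy × A × Δh = 0.18 × 2.59 × 10^7 m² × 4.22 m = 1.967 × 10^7 m³
ΔV = 1.967 × 10^7 m³ = 19.67 million m³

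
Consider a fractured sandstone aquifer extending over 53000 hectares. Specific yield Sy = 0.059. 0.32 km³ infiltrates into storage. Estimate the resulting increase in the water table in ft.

A = 53000 hectares = 5.3 × 10^8 m²
ΔV = 0.32 km³ = 3.2 × 10^8 m³
Δh = ΔV / (Sy × A) = 3.2 × 10^8 m³ / (0.059 × 5.3 × 10^8 m²) = 10.23 m
Δh = 10.23 m = 33.57 ft

Δh ≈ 33.6 ft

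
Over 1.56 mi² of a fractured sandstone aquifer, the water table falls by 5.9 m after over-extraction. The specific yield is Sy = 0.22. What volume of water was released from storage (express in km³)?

A = 1.56 mi² = 4.04 × 10^6 m²
ΔV = Sy × A × Δh = 0.22 × 4.04 × 10^6 m² × 5.9 m = 5.244 × 10^6 m³
ΔV = 5.244 × 10^6 m³ = 0.005244 km³

ΔV ≈ 0.00524 km³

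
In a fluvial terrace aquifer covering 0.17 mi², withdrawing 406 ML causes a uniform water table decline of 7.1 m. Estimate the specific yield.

Sy ≈ 0.13

A = 0.17 mi² = 4.403 × 10^5 m²
ΔV = 406 ML = 4.06 × 10^5 m³
Sy = ΔV / (A × Δh) = 4.06 × 10^5 m³ / (4.403 × 10^5 m² × 7.1 m) = 0.1299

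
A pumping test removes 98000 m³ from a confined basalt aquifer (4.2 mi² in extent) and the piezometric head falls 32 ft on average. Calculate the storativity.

S ≈ 9.2 × 10^-4

A = 4.2 mi² = 1.088 × 10^7 m²
Δh = 32 ft = 9.754 m
S = ΔV / (A × Δh) = 98000 m³ / (1.088 × 10^7 m² × 9.754 m) = 9.237 × 10^-4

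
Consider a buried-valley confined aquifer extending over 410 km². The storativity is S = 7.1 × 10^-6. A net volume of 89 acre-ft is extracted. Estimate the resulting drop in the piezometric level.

Δh ≈ 37.7 m

A = 410 km² = 4.1 × 10^8 m²
ΔV = 89 acre-ft = 1.098 × 10^5 m³
Δh = ΔV / (S × A) = 1.098 × 10^5 m³ / (7.1 × 10^-6 × 4.1 × 10^8 m²) = 37.71 m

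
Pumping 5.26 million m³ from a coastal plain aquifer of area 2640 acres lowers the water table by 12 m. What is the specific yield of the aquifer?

A = 2640 acres = 1.068 × 10^7 m²
ΔV = 5.26 million m³ = 5.26 × 10^6 m³
Sy = ΔV / (A × Δh) = 5.26 × 10^6 m³ / (1.068 × 10^7 m² × 12 m) = 0.04103

Sy ≈ 0.041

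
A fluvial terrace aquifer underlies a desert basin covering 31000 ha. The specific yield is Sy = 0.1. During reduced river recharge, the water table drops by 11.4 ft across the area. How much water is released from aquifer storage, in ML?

A = 31000 ha = 3.1 × 10^8 m²
Δh = 11.4 ft = 3.475 m
ΔV = Sy × A × Δh = 0.1 × 3.1 × 10^8 m² × 3.475 m = 1.077 × 10^8 m³
ΔV = 1.077 × 10^8 m³ = 1.077 × 10^5 ML

ΔV ≈ 1.08 × 10^5 ML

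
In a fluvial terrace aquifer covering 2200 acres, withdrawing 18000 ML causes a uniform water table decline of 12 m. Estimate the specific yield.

A = 2200 acres = 8.903 × 10^6 m²
ΔV = 18000 ML = 1.8 × 10^7 m³
Sy = ΔV / (A × Δh) = 1.8 × 10^7 m³ / (8.903 × 10^6 m² × 12 m) = 0.1685

Sy ≈ 0.17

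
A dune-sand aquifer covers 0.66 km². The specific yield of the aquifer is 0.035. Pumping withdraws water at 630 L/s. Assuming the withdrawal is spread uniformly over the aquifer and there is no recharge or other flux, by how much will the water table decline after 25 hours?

Δh ≈ 2.45 m

A = 0.66 km² = 6.6 × 10^5 m²
Q = 630 L/s = 54430 m³/d
t = 25 hours = 1.042 d
ΔV = Q × t = 54430 m³/d × 1.042 d = 56700 m³
Δh = ΔV / (Sy × A) = 56700 / (0.035 × 6.6 × 10^5) = 2.455 m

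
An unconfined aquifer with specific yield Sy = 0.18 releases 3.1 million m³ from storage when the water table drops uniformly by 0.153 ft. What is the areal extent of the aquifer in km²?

A ≈ 369 km²

Δh = 0.153 ft = 0.04663 m
ΔV = 3.1 million m³ = 3.1 × 10^6 m³
A = ΔV / (Sy × Δh) = 3.1 × 10^6 / (0.18 × 0.04663) = 3.693 × 10^8 m²
A = 3.693 × 10^8 m² = 369.3 km²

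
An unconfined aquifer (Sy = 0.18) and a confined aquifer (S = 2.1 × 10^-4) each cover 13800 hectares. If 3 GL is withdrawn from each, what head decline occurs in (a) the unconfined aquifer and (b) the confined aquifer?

A = 13800 hectares = 1.38 × 10^8 m²
ΔV = 3 GL = 3 × 10^6 m³
Unconfined: Δh_u = ΔV/(Sy·A) = 3 × 10^6/(0.18 × 1.38 × 10^8) = 0.1208 m
Confined: Δh_c = ΔV/(S·A) = 3 × 10^6/(2.1 × 10^-4 × 1.38 × 10^8) = 103.5 m

Δh_u ≈ 0.121 m; Δh_c ≈ 104 m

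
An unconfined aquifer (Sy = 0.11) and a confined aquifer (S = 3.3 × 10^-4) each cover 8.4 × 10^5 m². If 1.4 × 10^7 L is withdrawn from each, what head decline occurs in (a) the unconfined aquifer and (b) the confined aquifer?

Δh_u ≈ 0.152 m; Δh_c ≈ 50.5 m

ΔV = 1.4 × 10^7 L = 14000 m³
Unconfined: Δh_u = ΔV/(Sy·A) = 14000/(0.11 × 8.4 × 10^5) = 0.1515 m
Confined: Δh_c = ΔV/(S·A) = 14000/(3.3 × 10^-4 × 8.4 × 10^5) = 50.51 m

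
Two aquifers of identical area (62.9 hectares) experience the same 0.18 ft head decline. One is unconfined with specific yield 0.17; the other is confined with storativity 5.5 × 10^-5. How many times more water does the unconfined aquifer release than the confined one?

A = 62.9 hectares = 6.29 × 10^5 m²
Δh = 0.18 ft = 0.05486 m
Unconfined: ΔV_u = Sy × A × Δh = 0.17 × 6.29 × 10^5 × 0.05486 = 5867 m³
Confined: ΔV_c = S × A × Δh = 5.5 × 10^-5 × 6.29 × 10^5 × 0.05486 = 1.898 m³
Ratio = ΔV_u / ΔV_c = Sy / S = 0.17 / 5.5 × 10^-5 = 3091

ΔV_u / ΔV_c ≈ 3090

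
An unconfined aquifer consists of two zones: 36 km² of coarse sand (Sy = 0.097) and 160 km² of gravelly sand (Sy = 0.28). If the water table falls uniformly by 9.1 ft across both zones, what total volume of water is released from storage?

A₁ = 36 km² = 3.6 × 10^7 m²; A₂ = 160 km² = 1.6 × 10^8 m²
Δh = 9.1 ft = 2.774 m
ΔV₁ = 0.097 × 3.6 × 10^7 × 2.774 = 9.686 × 10^6 m³
ΔV₂ = 0.28 × 1.6 × 10^8 × 2.774 = 1.243 × 10^8 m³
ΔV = ΔV₁ + ΔV₂ = 1.339 × 10^8 m³

ΔV ≈ 1.34 × 10^8 m³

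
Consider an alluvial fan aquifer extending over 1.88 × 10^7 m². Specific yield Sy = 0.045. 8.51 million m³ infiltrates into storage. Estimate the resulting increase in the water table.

Δh ≈ 10.1 m

ΔV = 8.51 million m³ = 8.51 × 10^6 m³
Δh = ΔV / (Sy × A) = 8.51 × 10^6 m³ / (0.045 × 1.88 × 10^7 m²) = 10.06 m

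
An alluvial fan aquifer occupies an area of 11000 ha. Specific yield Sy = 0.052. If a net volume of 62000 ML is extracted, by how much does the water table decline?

A = 11000 ha = 1.1 × 10^8 m²
ΔV = 62000 ML = 6.2 × 10^7 m³
Δh = ΔV / (Sy × A) = 6.2 × 10^7 m³ / (0.052 × 1.1 × 10^8 m²) = 10.84 m

Δh ≈ 10.8 m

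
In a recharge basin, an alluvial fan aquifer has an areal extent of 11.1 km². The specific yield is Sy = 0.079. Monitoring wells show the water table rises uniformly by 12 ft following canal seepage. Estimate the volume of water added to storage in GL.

A = 11.1 km² = 1.11 × 10^7 m²
Δh = 12 ft = 3.658 m
ΔV = Sy × A × Δh = 0.079 × 1.11 × 10^7 m² × 3.658 m = 3.207 × 10^6 m³
ΔV = 3.207 × 10^6 m³ = 3.207 GL

ΔV ≈ 3.21 GL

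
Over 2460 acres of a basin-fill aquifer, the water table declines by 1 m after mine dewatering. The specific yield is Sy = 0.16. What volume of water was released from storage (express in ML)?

A = 2460 acres = 9.955 × 10^6 m²
ΔV = Sy × A × Δh = 0.16 × 9.955 × 10^6 m² × 1 m = 1.593 × 10^6 m³
ΔV = 1.593 × 10^6 m³ = 1593 ML

ΔV ≈ 1590 ML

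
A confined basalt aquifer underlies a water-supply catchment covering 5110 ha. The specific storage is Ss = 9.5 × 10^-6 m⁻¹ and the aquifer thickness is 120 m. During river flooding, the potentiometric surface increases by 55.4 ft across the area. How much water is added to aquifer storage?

ΔV ≈ 9.84 × 10^5 m³

S = Ss × b = 9.5 × 10^-6 m⁻¹ × 120 m = 1.14 × 10^-3
A = 5110 ha = 5.11 × 10^7 m²
Δh = 55.4 ft = 16.89 m
ΔV = S × A × Δh = 0.00114 × 5.11 × 10^7 m² × 16.89 m = 9.837 × 10^5 m³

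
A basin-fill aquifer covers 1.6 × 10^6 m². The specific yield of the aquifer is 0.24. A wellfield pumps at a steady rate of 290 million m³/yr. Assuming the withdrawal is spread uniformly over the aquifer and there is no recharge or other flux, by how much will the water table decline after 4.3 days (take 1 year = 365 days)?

Δh ≈ 8.9 m

Q = 290 million m³/yr = 7.945 × 10^5 m³/d
ΔV = Q × t = 7.945 × 10^5 m³/d × 4.3 d = 3.416 × 10^6 m³
Δh = ΔV / (Sy × A) = 3.416 × 10^6 / (0.24 × 1.6 × 10^6) = 8.897 m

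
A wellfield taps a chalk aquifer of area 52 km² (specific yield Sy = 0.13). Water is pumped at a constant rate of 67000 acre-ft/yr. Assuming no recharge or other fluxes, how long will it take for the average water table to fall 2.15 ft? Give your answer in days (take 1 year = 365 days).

A = 52 km² = 5.2 × 10^7 m²
Δh = 2.15 ft = 0.6553 m
ΔV = Sy × A × Δh = 0.13 × 5.2 × 10^7 × 0.6553 = 4.43 × 10^6 m³
Q = 67000 acre-ft/yr = 2.264 × 10^5 m³/d
t = ΔV / Q = 4.43 × 10^6 m³ / 2.264 × 10^5 m³/d = 19.57 d

t ≈ 19.6 days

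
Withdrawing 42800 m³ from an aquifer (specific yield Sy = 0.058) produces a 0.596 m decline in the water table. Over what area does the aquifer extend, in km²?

A = ΔV / (Sy × Δh) = 42800 / (0.058 × 0.596) = 1.238 × 10^6 m²
A = 1.238 × 10^6 m² = 1.238 km²

A ≈ 1.24 km²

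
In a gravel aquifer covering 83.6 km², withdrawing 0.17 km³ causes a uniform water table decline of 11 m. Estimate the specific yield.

A = 83.6 km² = 8.36 × 10^7 m²
ΔV = 0.17 km³ = 1.7 × 10^8 m³
Sy = ΔV / (A × Δh) = 1.7 × 10^8 m³ / (8.36 × 10^7 m² × 11 m) = 0.1849

Sy ≈ 0.18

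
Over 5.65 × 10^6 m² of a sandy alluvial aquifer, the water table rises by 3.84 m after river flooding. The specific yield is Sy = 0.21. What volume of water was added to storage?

ΔV ≈ 4.56 × 10^6 m³

ΔV = Sy × A × Δh = 0.21 × 5.65 × 10^6 m² × 3.84 m = 4.556 × 10^6 m³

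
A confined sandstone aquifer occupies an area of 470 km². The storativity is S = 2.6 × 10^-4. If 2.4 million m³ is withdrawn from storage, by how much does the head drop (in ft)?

Δh ≈ 64.4 ft

A = 470 km² = 4.7 × 10^8 m²
ΔV = 2.4 million m³ = 2.4 × 10^6 m³
Δh = ΔV / (S × A) = 2.4 × 10^6 m³ / (2.6 × 10^-4 × 4.7 × 10^8 m²) = 19.64 m
Δh = 19.64 m = 64.44 ft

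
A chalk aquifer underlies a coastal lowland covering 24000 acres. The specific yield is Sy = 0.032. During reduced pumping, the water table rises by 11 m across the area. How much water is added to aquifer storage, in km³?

ΔV ≈ 0.0342 km³

A = 24000 acres = 9.712 × 10^7 m²
ΔV = Sy × A × Δh = 0.032 × 9.712 × 10^7 m² × 11 m = 3.419 × 10^7 m³
ΔV = 3.419 × 10^7 m³ = 0.03419 km³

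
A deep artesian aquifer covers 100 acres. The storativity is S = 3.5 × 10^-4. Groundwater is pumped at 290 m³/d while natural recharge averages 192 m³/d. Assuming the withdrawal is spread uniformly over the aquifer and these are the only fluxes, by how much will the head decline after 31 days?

A = 100 acres = 4.047 × 10^5 m²
Net abstraction = 290 − 192 = 98 m³/d
ΔV = Q × t = 98 m³/d × 31 d = 3038 m³
Δh = ΔV / (S × A) = 3038 / (3.5 × 10^-4 × 4.047 × 10^5) = 21.45 m

Δh ≈ 21.4 m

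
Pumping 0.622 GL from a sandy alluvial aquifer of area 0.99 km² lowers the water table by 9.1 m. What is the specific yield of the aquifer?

Sy ≈ 0.069

A = 0.99 km² = 9.9 × 10^5 m²
ΔV = 0.622 GL = 6.22 × 10^5 m³
Sy = ΔV / (A × Δh) = 6.22 × 10^5 m³ / (9.9 × 10^5 m² × 9.1 m) = 0.06904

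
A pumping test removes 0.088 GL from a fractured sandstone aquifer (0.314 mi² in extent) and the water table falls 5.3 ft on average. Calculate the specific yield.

Sy ≈ 0.067

A = 0.314 mi² = 8.133 × 10^5 m²
Δh = 5.3 ft = 1.615 m
ΔV = 0.088 GL = 88000 m³
Sy = ΔV / (A × Δh) = 88000 m³ / (8.133 × 10^5 m² × 1.615 m) = 0.06698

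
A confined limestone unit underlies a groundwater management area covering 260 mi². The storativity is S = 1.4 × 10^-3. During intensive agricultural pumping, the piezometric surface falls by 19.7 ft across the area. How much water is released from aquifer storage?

A = 260 mi² = 6.734 × 10^8 m²
Δh = 19.7 ft = 6.005 m
ΔV = S × A × Δh = 0.0014 × 6.734 × 10^8 m² × 6.005 m = 5.661 × 10^6 m³

ΔV ≈ 5.66 × 10^6 m³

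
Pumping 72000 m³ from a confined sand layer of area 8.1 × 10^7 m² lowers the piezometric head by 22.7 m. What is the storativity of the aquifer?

S = ΔV / (A × Δh) = 72000 m³ / (8.1 × 10^7 m² × 22.7 m) = 3.916 × 10^-5

S ≈ 3.9 × 10^-5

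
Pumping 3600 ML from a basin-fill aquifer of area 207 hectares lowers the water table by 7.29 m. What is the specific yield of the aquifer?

A = 207 hectares = 2.07 × 10^6 m²
ΔV = 3600 ML = 3.6 × 10^6 m³
Sy = ΔV / (A × Δh) = 3.6 × 10^6 m³ / (2.07 × 10^6 m² × 7.29 m) = 0.2386

Sy ≈ 0.24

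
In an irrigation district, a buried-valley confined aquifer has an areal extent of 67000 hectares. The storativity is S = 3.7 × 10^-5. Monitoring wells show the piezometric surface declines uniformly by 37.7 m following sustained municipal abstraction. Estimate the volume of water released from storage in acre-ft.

ΔV ≈ 758 acre-ft

A = 67000 hectares = 6.7 × 10^8 m²
ΔV = S × A × Δh = 3.7 × 10^-5 × 6.7 × 10^8 m² × 37.7 m = 9.346 × 10^5 m³
ΔV = 9.346 × 10^5 m³ = 757.7 acre-ft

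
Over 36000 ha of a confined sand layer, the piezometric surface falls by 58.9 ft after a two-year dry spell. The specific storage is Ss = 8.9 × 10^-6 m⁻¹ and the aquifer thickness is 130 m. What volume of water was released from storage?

ΔV ≈ 7.48 × 10^6 m³

S = Ss × b = 8.9 × 10^-6 m⁻¹ × 130 m = 1.157 × 10^-3
A = 36000 ha = 3.6 × 10^8 m²
Δh = 58.9 ft = 17.95 m
ΔV = S × A × Δh = 0.001157 × 3.6 × 10^8 m² × 17.95 m = 7.478 × 10^6 m³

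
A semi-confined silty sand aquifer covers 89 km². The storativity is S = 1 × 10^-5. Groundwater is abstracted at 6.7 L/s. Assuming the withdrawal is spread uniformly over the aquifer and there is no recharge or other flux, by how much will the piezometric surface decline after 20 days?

Δh ≈ 13 m

A = 89 km² = 8.9 × 10^7 m²
Q = 6.7 L/s = 578.9 m³/d
ΔV = Q × t = 578.9 m³/d × 20 d = 11580 m³
Δh = ΔV / (S × A) = 11580 / (1 × 10^-5 × 8.9 × 10^7) = 13.01 m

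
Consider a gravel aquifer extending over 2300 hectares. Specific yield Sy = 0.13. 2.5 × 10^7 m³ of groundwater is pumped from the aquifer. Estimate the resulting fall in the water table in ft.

Δh ≈ 27.4 ft

A = 2300 hectares = 2.3 × 10^7 m²
Δh = ΔV / (Sy × A) = 2.5 × 10^7 m³ / (0.13 × 2.3 × 10^7 m²) = 8.361 m
Δh = 8.361 m = 27.43 ft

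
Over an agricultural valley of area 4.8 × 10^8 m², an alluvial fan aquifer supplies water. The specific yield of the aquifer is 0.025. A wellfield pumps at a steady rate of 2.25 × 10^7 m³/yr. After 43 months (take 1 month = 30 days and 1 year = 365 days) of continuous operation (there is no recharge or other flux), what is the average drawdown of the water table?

Q = 2.25 × 10^7 m³/yr = 61640 m³/d
t = 43 months = 1290 d
ΔV = Q × t = 61640 m³/d × 1290 d = 7.952 × 10^7 m³
Δh = ΔV / (Sy × A) = 7.952 × 10^7 / (0.025 × 4.8 × 10^8) = 6.627 m

Δh ≈ 6.63 m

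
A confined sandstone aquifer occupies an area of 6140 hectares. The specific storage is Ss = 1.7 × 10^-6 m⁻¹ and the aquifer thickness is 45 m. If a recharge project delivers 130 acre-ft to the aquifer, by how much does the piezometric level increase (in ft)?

Δh ≈ 112 ft

S = Ss × b = 1.7 × 10^-6 m⁻¹ × 45 m = 7.65 × 10^-5
A = 6140 hectares = 6.14 × 10^7 m²
ΔV = 130 acre-ft = 1.604 × 10^5 m³
Δh = ΔV / (S × A) = 1.604 × 10^5 m³ / (7.65 × 10^-5 × 6.14 × 10^7 m²) = 34.14 m
Δh = 34.14 m = 112 ft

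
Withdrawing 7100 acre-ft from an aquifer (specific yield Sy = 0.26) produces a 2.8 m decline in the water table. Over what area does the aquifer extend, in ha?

A ≈ 1200 ha

ΔV = 7100 acre-ft = 8.758 × 10^6 m³
A = ΔV / (Sy × Δh) = 8.758 × 10^6 / (0.26 × 2.8) = 1.203 × 10^7 m²
A = 1.203 × 10^7 m² = 1203 ha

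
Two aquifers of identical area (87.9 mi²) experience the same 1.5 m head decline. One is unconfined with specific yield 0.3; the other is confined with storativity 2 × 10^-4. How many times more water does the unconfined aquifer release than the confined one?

ΔV_u / ΔV_c ≈ 1500

A = 87.9 mi² = 2.277 × 10^8 m²
Unconfined: ΔV_u = Sy × A × Δh = 0.3 × 2.277 × 10^8 × 1.5 = 1.024 × 10^8 m³
Confined: ΔV_c = S × A × Δh = 2 × 10^-4 × 2.277 × 10^8 × 1.5 = 68300 m³
Ratio = ΔV_u / ΔV_c = Sy / S = 0.3 / 2 × 10^-4 = 1500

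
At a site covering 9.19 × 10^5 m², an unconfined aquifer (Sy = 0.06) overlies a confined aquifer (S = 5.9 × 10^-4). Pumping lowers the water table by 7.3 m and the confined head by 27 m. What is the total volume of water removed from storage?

ΔV ≈ 4.17 × 10^5 m³

Unconfined: ΔV_u = Sy × A × Δh_u = 0.06 × 9.19 × 10^5 × 7.3 = 4.025 × 10^5 m³
Confined: ΔV_c = S × A × Δh_c = 5.9 × 10^-4 × 9.19 × 10^5 × 27 = 14640 m³
Total ΔV = 4.025 × 10^5 + 14640 = 4.172 × 10^5 m³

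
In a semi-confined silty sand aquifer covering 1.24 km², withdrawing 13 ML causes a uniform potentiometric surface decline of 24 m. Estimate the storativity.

A = 1.24 km² = 1.24 × 10^6 m²
ΔV = 13 ML = 13000 m³
S = ΔV / (A × Δh) = 13000 m³ / (1.24 × 10^6 m² × 24 m) = 4.368 × 10^-4

S ≈ 4.4 × 10^-4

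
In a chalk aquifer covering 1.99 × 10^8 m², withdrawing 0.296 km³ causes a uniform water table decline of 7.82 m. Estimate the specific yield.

Sy ≈ 0.19

ΔV = 0.296 km³ = 2.96 × 10^8 m³
Sy = ΔV / (A × Δh) = 2.96 × 10^8 m³ / (1.99 × 10^8 m² × 7.82 m) = 0.1902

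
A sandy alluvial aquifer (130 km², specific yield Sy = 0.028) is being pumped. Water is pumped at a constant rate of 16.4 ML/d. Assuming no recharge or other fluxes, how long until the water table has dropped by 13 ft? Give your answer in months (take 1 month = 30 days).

A = 130 km² = 1.3 × 10^8 m²
Δh = 13 ft = 3.962 m
ΔV = Sy × A × Δh = 0.028 × 1.3 × 10^8 × 3.962 = 1.442 × 10^7 m³
Q = 16.4 ML/d = 16400 m³/d
t = ΔV / Q = 1.442 × 10^7 m³ / 16400 m³/d = 879.5 d
t = 879.5 d ≈ 29.32 months

t ≈ 29.3 months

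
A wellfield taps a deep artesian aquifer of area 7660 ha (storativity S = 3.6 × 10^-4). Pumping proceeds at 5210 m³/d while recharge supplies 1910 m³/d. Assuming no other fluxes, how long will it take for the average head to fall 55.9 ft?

A = 7660 ha = 7.66 × 10^7 m²
Δh = 55.9 ft = 17.04 m
ΔV = S × A × Δh = 3.6 × 10^-4 × 7.66 × 10^7 × 17.04 = 4.698 × 10^5 m³
Net withdrawal = 5210 − 1910 = 3300 m³/d
t = ΔV / Q = 4.698 × 10^5 m³ / 3300 m³/d = 142.4 d

t ≈ 142 days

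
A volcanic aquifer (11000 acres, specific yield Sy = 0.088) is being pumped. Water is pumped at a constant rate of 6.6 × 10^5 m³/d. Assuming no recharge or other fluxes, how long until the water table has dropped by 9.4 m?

A = 11000 acres = 4.452 × 10^7 m²
ΔV = Sy × A × Δh = 0.088 × 4.452 × 10^7 × 9.4 = 3.682 × 10^7 m³
t = ΔV / Q = 3.682 × 10^7 m³ / 6.6 × 10^5 m³/d = 55.79 d

t ≈ 55.8 days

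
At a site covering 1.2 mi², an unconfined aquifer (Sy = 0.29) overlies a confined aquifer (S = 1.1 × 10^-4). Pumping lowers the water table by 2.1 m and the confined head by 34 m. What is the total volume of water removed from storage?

ΔV ≈ 1.9 × 10^6 m³

A = 1.2 mi² = 3.108 × 10^6 m²
Unconfined: ΔV_u = Sy × A × Δh_u = 0.29 × 3.108 × 10^6 × 2.1 = 1.893 × 10^6 m³
Confined: ΔV_c = S × A × Δh_c = 1.1 × 10^-4 × 3.108 × 10^6 × 34 = 11620 m³
Total ΔV = 1.893 × 10^6 + 11620 = 1.904 × 10^6 m³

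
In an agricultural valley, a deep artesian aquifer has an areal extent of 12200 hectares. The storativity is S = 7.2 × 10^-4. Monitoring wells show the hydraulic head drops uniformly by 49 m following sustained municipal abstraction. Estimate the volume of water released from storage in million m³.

A = 12200 hectares = 1.22 × 10^8 m²
ΔV = S × A × Δh = 7.2 × 10^-4 × 1.22 × 10^8 m² × 49 m = 4.304 × 10^6 m³
ΔV = 4.304 × 10^6 m³ = 4.304 million m³

ΔV ≈ 4.3 million m³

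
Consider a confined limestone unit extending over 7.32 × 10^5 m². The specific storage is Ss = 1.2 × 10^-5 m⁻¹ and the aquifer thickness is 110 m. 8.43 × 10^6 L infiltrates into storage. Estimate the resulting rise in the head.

Δh ≈ 8.72 m

S = Ss × b = 1.2 × 10^-5 m⁻¹ × 110 m = 1.32 × 10^-3
ΔV = 8.43 × 10^6 L = 8430 m³
Δh = ΔV / (S × A) = 8430 m³ / (0.00132 × 7.32 × 10^5 m²) = 8.725 m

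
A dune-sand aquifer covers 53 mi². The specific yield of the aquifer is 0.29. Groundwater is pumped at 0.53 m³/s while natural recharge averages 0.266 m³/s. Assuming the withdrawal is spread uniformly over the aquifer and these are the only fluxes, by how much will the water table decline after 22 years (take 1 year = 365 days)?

Δh ≈ 4.6 m

A = 53 mi² = 1.373 × 10^8 m²
Net abstraction = 0.53 − 0.266 = 0.264 m³/s
Q_net = 0.264 m³/s = 22810 m³/d
t = 22 years = 8030 d
ΔV = Q × t = 22810 m³/d × 8030 d = 1.832 × 10^8 m³
Δh = ΔV / (Sy × A) = 1.832 × 10^8 / (0.29 × 1.373 × 10^8) = 4.601 m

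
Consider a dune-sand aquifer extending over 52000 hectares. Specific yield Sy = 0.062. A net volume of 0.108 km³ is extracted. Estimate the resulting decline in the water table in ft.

A = 52000 hectares = 5.2 × 10^8 m²
ΔV = 0.108 km³ = 1.08 × 10^8 m³
Δh = ΔV / (Sy × A) = 1.08 × 10^8 m³ / (0.062 × 5.2 × 10^8 m²) = 3.35 m
Δh = 3.35 m = 10.99 ft

Δh ≈ 11 ft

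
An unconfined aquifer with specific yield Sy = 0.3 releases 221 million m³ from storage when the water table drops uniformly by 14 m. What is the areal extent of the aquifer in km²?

A ≈ 52.6 km²

ΔV = 221 million m³ = 2.21 × 10^8 m³
A = ΔV / (Sy × Δh) = 2.21 × 10^8 / (0.3 × 14) = 5.262 × 10^7 m²
A = 5.262 × 10^7 m² = 52.62 km²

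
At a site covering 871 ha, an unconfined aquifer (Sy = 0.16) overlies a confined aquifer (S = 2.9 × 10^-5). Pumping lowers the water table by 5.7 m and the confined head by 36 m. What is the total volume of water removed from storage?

ΔV ≈ 7.95 × 10^6 m³

A = 871 ha = 8.71 × 10^6 m²
Unconfined: ΔV_u = Sy × A × Δh_u = 0.16 × 8.71 × 10^6 × 5.7 = 7.944 × 10^6 m³
Confined: ΔV_c = S × A × Δh_c = 2.9 × 10^-5 × 8.71 × 10^6 × 36 = 9093 m³
Total ΔV = 7.944 × 10^6 + 9093 = 7.953 × 10^6 m³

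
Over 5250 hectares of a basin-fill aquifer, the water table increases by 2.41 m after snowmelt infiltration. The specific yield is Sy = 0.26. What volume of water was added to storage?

ΔV ≈ 3.29 × 10^7 m³

A = 5250 hectares = 5.25 × 10^7 m²
ΔV = Sy × A × Δh = 0.26 × 5.25 × 10^7 m² × 2.41 m = 3.29 × 10^7 m³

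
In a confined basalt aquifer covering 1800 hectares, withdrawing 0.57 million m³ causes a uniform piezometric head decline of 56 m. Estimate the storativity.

S ≈ 5.7 × 10^-4

A = 1800 hectares = 1.8 × 10^7 m²
ΔV = 0.57 million m³ = 5.7 × 10^5 m³
S = ΔV / (A × Δh) = 5.7 × 10^5 m³ / (1.8 × 10^7 m² × 56 m) = 5.655 × 10^-4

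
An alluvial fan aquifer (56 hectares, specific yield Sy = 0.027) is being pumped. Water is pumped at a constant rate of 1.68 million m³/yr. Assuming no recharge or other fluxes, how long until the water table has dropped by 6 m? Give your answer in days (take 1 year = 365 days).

t ≈ 19.7 days

A = 56 hectares = 5.6 × 10^5 m²
ΔV = Sy × A × Δh = 0.027 × 5.6 × 10^5 × 6 = 90720 m³
Q = 1.68 million m³/yr = 4603 m³/d
t = ΔV / Q = 90720 m³ / 4603 m³/d = 19.71 d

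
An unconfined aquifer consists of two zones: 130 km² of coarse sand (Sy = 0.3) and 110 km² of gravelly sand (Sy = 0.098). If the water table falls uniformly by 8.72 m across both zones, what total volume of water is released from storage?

ΔV ≈ 4.34 × 10^8 m³

A₁ = 130 km² = 1.3 × 10^8 m²; A₂ = 110 km² = 1.1 × 10^8 m²
ΔV₁ = 0.3 × 1.3 × 10^8 × 8.72 = 3.401 × 10^8 m³
ΔV₂ = 0.098 × 1.1 × 10^8 × 8.72 = 9.4 × 10^7 m³
ΔV = ΔV₁ + ΔV₂ = 4.341 × 10^8 m³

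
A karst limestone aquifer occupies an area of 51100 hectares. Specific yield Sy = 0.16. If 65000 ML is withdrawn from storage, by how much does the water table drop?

Δh ≈ 0.795 m

A = 51100 hectares = 5.11 × 10^8 m²
ΔV = 65000 ML = 6.5 × 10^7 m³
Δh = ΔV / (Sy × A) = 6.5 × 10^7 m³ / (0.16 × 5.11 × 10^8 m²) = 0.795 m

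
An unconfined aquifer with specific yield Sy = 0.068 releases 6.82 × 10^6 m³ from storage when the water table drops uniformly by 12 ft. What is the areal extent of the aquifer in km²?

A ≈ 27.4 km²

Δh = 12 ft = 3.658 m
A = ΔV / (Sy × Δh) = 6.82 × 10^6 / (0.068 × 3.658) = 2.742 × 10^7 m²
A = 2.742 × 10^7 m² = 27.42 km²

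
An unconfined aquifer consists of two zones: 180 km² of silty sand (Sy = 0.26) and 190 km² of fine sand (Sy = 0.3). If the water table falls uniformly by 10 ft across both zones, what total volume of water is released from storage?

ΔV ≈ 3.16 × 10^8 m³

A₁ = 180 km² = 1.8 × 10^8 m²; A₂ = 190 km² = 1.9 × 10^8 m²
Δh = 10 ft = 3.048 m
ΔV₁ = 0.26 × 1.8 × 10^8 × 3.048 = 1.426 × 10^8 m³
ΔV₂ = 0.3 × 1.9 × 10^8 × 3.048 = 1.737 × 10^8 m³
ΔV = ΔV₁ + ΔV₂ = 3.164 × 10^8 m³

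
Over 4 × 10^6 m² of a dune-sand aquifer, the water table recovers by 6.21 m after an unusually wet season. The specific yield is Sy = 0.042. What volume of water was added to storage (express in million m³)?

ΔV = Sy × A × Δh = 0.042 × 4 × 10^6 m² × 6.21 m = 1.043 × 10^6 m³
ΔV = 1.043 × 10^6 m³ = 1.043 million m³

ΔV ≈ 1.04 million m³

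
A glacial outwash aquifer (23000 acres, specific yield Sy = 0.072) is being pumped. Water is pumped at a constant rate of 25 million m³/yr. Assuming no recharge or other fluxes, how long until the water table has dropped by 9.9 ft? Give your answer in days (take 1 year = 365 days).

t ≈ 295 days

A = 23000 acres = 9.308 × 10^7 m²
Δh = 9.9 ft = 3.018 m
ΔV = Sy × A × Δh = 0.072 × 9.308 × 10^7 × 3.018 = 2.022 × 10^7 m³
Q = 25 million m³/yr = 68490 m³/d
t = ΔV / Q = 2.022 × 10^7 m³ / 68490 m³/d = 295.2 d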